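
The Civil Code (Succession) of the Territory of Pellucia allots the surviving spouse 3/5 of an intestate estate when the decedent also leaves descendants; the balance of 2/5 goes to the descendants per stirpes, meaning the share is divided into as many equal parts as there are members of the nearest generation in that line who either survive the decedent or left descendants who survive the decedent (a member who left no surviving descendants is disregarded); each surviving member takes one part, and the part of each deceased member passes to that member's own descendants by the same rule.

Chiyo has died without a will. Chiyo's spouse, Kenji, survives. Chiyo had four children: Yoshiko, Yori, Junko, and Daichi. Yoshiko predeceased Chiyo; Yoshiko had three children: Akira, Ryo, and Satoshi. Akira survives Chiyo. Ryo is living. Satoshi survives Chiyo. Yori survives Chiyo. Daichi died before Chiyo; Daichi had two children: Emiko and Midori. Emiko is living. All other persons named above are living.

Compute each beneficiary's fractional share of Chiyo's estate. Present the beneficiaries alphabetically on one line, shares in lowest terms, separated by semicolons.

Kenji, as surviving spouse, takes 3/5.
The remaining 2/5 passes to Chiyo's descendants per stirpes.
The 2/5 is divided into 4 equal shares of 1/10 among Yoshiko, Yori, Junko, Daichi.
Yoshiko predeceased; the 1/10 allotted to Yoshiko's branch passes to Yoshiko's issue by representation.
The 1/10 is divided into 3 equal shares of 1/30 among Akira, Ryo, Satoshi.
Akira is living and takes 1/30.
Ryo is living and takes 1/30.
Satoshi is living and takes 1/30.
Yori is living and takes 1/10.
Junko is living and takes 1/10.
Daichi predeceased; the 1/10 allotted to Daichi's branch passes to Daichi's issue by representation.
The 1/10 is divided into 2 equal shares of 1/20 among Emiko, Midori.
Emiko is living and takes 1/20.
Midori is living and takes 1/20.

Akira 1/30; Emiko 1/20; Junko 1/10; Kenji 3/5; Midori 1/20; Ryo 1/30; Satoshi 1/30; Yori 1/10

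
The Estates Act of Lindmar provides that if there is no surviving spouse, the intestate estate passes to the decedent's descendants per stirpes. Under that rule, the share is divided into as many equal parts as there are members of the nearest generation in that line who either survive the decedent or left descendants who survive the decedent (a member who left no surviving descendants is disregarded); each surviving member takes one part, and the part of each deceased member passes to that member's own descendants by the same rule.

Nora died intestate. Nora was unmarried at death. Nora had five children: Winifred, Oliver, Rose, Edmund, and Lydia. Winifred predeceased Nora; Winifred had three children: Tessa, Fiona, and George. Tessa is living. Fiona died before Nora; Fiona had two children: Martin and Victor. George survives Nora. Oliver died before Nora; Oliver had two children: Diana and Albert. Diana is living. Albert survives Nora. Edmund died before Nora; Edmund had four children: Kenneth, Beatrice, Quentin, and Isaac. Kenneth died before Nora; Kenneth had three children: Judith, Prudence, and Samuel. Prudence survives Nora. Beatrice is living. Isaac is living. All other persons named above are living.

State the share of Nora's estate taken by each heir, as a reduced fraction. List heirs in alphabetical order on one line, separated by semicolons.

There is no surviving spouse, so the entire estate passes to Nora's descendants per stirpes.
The estate is divided into 5 equal shares of 1/5 among Winifred, Oliver, Rose, Edmund, Lydia.
Winifred predeceased; the 1/5 allotted to Winifred's branch passes to Winifred's issue by representation.
The 1/5 is divided into 3 equal shares of 1/15 among Tessa, Fiona, George.
Tessa is living and takes 1/15.
Fiona predeceased; the 1/15 allotted to Fiona's branch passes to Fiona's issue by representation.
The 1/15 is divided into 2 equal shares of 1/30 among Martin, Victor.
Martin is living and takes 1/30.
Victor is living and takes 1/30.
George is living and takes 1/15.
Oliver predeceased; the 1/5 allotted to Oliver's branch passes to Oliver's issue by representation.
The 1/5 is divided into 2 equal shares of 1/10 among Diana, Albert.
Diana is living and takes 1/10.
Albert is living and takes 1/10.
Rose is living and takes 1/5.
Edmund predeceased; the 1/5 allotted to Edmund's branch passes to Edmund's issue by representation.
The 1/5 is divided into 4 equal shares of 1/20 among Kenneth, Beatrice, Quentin, Isaac.
Kenneth predeceased; the 1/20 allotted to Kenneth's branch passes to Kenneth's issue by representation.
The 1/20 is divided into 3 equal shares of 1/60 among Judith, Prudence, Samuel.
Judith is living and takes 1/60.
Prudence is living and takes 1/60.
Samuel is living and takes 1/60.
Beatrice is living and takes 1/20.
Quentin is living and takes 1/20.
Isaac is living and takes 1/20.
Lydia is living and takes 1/5.

Albert 1/10; Beatrice 1/20; Diana 1/10; George 1/15; Isaac 1/20; Judith 1/60; Lydia 1/5; Martin 1/30; Prudence 1/60; Quentin 1/20; Rose 1/5; Samuel 1/60; Tessa 1/15; Victor 1/30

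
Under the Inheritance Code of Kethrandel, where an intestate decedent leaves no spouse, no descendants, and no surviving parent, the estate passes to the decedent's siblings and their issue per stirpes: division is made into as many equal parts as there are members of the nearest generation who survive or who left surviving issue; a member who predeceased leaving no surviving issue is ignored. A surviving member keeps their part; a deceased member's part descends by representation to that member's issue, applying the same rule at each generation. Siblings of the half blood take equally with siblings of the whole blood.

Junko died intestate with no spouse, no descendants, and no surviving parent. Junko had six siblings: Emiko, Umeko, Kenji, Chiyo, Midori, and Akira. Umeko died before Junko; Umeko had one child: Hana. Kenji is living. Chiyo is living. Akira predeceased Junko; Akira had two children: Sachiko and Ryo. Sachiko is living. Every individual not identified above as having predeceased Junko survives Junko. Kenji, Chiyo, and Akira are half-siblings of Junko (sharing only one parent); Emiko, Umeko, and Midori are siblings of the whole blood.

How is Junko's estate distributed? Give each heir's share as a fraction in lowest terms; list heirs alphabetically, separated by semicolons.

Chiyo 1/6; Emiko 1/6; Hana 1/6; Kenji 1/6; Midori 1/6; Ryo 1/12; Sachiko 1/12

No spouse, descendants, or parent survives, so the estate passes to Junko's siblings per stirpes.
Half-blood and whole-blood siblings take equally under the stated rule.
The estate is divided into 6 equal shares of 1/6 among Emiko, Umeko, Kenji, Chiyo, Midori, Akira.
Emiko is living and takes 1/6.
Umeko predeceased; the 1/6 allotted to Umeko's branch passes to Umeko's issue by representation.
Hana is the sole taker at this level and receives the full 1/6.
Kenji is living and takes 1/6.
Chiyo is living and takes 1/6.
Midori is living and takes 1/6.
Akira predeceased; the 1/6 allotted to Akira's branch passes to Akira's issue by representation.
The 1/6 is divided into 2 equal shares of 1/12 among Sachiko, Ryo.
Sachiko is living and takes 1/12.
Ryo is living and takes 1/12.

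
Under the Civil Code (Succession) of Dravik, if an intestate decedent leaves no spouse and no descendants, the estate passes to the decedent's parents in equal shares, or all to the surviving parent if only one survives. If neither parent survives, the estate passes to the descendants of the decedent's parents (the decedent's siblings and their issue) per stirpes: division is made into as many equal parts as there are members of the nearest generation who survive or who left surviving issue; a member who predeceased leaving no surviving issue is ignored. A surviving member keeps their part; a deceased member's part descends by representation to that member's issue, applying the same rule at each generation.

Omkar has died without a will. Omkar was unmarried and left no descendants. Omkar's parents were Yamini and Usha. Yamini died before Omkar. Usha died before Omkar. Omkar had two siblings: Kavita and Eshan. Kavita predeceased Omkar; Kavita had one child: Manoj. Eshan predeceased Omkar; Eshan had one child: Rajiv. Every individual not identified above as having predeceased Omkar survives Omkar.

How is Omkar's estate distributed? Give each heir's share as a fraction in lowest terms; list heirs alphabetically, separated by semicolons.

Manoj 1/2; Rajiv 1/2

Neither parent survives and there are no descendants, so the estate passes to Omkar's siblings and their issue per stirpes.
The estate is divided into 2 equal shares of 1/2 among Kavita, Eshan.
Kavita predeceased; the 1/2 allotted to Kavita's branch passes to Kavita's issue by representation.
Manoj is the sole taker at this level and receives the full 1/2.
Eshan predeceased; the 1/2 allotted to Eshan's branch passes to Eshan's issue by representation.
Rajiv is the sole taker at this level and receives the full 1/2.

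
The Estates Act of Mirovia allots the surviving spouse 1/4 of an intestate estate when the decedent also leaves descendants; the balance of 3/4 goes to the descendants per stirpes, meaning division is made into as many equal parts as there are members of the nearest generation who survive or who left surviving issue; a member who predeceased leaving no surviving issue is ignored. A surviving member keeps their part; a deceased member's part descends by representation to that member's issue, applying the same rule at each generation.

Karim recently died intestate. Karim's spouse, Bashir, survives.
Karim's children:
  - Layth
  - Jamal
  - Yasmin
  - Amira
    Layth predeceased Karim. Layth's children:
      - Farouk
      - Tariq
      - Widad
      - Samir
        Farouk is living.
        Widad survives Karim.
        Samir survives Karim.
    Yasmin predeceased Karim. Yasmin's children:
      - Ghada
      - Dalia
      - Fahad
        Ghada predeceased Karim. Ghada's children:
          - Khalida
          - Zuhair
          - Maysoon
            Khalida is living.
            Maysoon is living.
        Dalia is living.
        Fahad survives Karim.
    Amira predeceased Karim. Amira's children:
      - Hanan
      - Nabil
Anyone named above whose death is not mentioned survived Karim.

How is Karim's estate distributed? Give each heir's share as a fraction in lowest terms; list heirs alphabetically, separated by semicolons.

Bashir 1/4; Dalia 1/16; Fahad 1/16; Farouk 3/64; Hanan 3/32; Jamal 3/16; Khalida 1/48; Maysoon 1/48; Nabil 3/32; Samir 3/64; Tariq 3/64; Widad 3/64; Zuhair 1/48

Bashir, as surviving spouse, takes 1/4.
The remaining 3/4 passes to Karim's descendants per stirpes.
The 3/4 is divided into 4 equal shares of 3/16 among Layth, Jamal, Yasmin, Amira.
Layth predeceased; the 3/16 allotted to Layth's branch passes to Layth's issue by representation.
The 3/16 is divided into 4 equal shares of 3/64 among Farouk, Tariq, Widad, Samir.
Farouk is living and takes 3/64.
Tariq is living and takes 3/64.
Widad is living and takes 3/64.
Samir is living and takes 3/64.
Jamal is living and takes 3/16.
Yasmin predeceased; the 3/16 allotted to Yasmin's branch passes to Yasmin's issue by representation.
The 3/16 is divided into 3 equal shares of 1/16 among Ghada, Dalia, Fahad.
Ghada predeceased; the 1/16 allotted to Ghada's branch passes to Ghada's issue by representation.
The 1/16 is divided into 3 equal shares of 1/48 among Khalida, Zuhair, Maysoon.
Khalida is living and takes 1/48.
Zuhair is living and takes 1/48.
Maysoon is living and takes 1/48.
Dalia is living and takes 1/16.
Fahad is living and takes 1/16.
Amira predeceased; the 3/16 allotted to Amira's branch passes to Amira's issue by representation.
The 3/16 is divided into 2 equal shares of 3/32 among Hanan, Nabil.
Hanan is living and takes 3/32.
Nabil is living and takes 3/32.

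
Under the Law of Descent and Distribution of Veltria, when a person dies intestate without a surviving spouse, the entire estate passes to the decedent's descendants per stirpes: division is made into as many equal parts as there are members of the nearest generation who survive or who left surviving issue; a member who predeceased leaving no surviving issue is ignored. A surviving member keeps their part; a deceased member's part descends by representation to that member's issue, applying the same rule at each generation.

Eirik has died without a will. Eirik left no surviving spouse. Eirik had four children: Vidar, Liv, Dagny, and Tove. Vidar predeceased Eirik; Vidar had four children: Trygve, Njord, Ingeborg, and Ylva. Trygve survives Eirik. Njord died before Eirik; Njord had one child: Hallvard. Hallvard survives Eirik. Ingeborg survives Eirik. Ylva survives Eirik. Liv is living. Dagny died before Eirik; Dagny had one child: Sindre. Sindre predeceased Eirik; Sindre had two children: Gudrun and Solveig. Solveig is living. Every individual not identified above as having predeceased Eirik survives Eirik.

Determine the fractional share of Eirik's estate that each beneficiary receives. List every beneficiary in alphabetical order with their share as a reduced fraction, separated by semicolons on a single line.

There is no surviving spouse, so the entire estate passes to Eirik's descendants per stirpes.
The estate is divided into 4 equal shares of 1/4 among Vidar, Liv, Dagny, Tove.
Vidar predeceased; the 1/4 allotted to Vidar's branch passes to Vidar's issue by representation.
The 1/4 is divided into 4 equal shares of 1/16 among Trygve, Njord, Ingeborg, Ylva.
Trygve is living and takes 1/16.
Njord predeceased; the 1/16 allotted to Njord's branch passes to Njord's issue by representation.
Hallvard is the sole taker at this level and receives the full 1/16.
Ingeborg is living and takes 1/16.
Ylva is living and takes 1/16.
Liv is living and takes 1/4.
Dagny predeceased; the 1/4 allotted to Dagny's branch passes to Dagny's issue by representation.
Sindre's line is the sole branch at this level, so the full 1/4 passes to Sindre's issue by representation.
The 1/4 is divided into 2 equal shares of 1/8 among Gudrun, Solveig.
Gudrun is living and takes 1/8.
Solveig is living and takes 1/8.
Tove is living and takes 1/4.

Gudrun 1/8; Hallvard 1/16; Ingeborg 1/16; Liv 1/4; Solveig 1/8; Tove 1/4; Trygve 1/16; Ylva 1/16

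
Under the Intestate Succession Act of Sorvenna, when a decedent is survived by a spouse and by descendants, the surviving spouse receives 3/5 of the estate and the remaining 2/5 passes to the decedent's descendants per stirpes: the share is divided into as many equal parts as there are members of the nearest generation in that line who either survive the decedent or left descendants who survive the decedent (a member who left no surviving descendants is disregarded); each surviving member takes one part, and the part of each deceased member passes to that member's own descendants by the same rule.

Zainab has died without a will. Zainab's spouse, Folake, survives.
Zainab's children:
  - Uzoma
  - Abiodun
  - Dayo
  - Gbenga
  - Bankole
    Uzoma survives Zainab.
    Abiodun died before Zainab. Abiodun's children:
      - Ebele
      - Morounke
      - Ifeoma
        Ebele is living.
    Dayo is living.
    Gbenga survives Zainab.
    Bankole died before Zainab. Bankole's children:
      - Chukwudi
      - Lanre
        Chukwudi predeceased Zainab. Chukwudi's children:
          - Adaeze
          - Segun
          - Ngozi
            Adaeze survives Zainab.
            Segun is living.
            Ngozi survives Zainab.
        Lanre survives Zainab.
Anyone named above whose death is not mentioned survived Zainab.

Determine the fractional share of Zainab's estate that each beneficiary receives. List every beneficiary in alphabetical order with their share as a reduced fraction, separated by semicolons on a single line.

Adaeze 1/75; Dayo 2/25; Ebele 2/75; Folake 3/5; Gbenga 2/25; Ifeoma 2/75; Lanre 1/25; Morounke 2/75; Ngozi 1/75; Segun 1/75; Uzoma 2/25

Folake, as surviving spouse, takes 3/5.
The remaining 2/5 passes to Zainab's descendants per stirpes.
The 2/5 is divided into 5 equal shares of 2/25 among Uzoma, Abiodun, Dayo, Gbenga, Bankole.
Uzoma is living and takes 2/25.
Abiodun predeceased; the 2/25 allotted to Abiodun's branch passes to Abiodun's issue by representation.
The 2/25 is divided into 3 equal shares of 2/75 among Ebele, Morounke, Ifeoma.
Ebele is living and takes 2/75.
Morounke is living and takes 2/75.
Ifeoma is living and takes 2/75.
Dayo is living and takes 2/25.
Gbenga is living and takes 2/25.
Bankole predeceased; the 2/25 allotted to Bankole's branch passes to Bankole's issue by representation.
The 2/25 is divided into 2 equal shares of 1/25 among Chukwudi, Lanre.
Chukwudi predeceased; the 1/25 allotted to Chukwudi's branch passes to Chukwudi's issue by representation.
The 1/25 is divided into 3 equal shares of 1/75 among Adaeze, Segun, Ngozi.
Adaeze is living and takes 1/75.
Segun is living and takes 1/75.
Ngozi is living and takes 1/75.
Lanre is living and takes 1/25.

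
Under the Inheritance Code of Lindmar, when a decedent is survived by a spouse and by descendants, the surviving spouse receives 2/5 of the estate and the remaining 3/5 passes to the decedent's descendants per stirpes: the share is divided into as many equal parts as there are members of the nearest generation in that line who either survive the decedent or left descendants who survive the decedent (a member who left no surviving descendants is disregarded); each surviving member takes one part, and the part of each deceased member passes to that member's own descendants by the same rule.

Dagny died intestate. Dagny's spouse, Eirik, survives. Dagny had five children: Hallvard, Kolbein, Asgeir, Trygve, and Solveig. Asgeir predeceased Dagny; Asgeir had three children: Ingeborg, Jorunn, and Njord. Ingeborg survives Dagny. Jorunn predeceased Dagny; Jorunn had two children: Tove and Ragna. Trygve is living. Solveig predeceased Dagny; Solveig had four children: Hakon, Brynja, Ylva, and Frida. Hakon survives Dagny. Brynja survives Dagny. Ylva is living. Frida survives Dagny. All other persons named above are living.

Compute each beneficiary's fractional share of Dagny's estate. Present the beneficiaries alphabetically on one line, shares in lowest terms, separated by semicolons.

Brynja 3/100; Eirik 2/5; Frida 3/100; Hakon 3/100; Hallvard 3/25; Ingeborg 1/25; Kolbein 3/25; Njord 1/25; Ragna 1/50; Tove 1/50; Trygve 3/25; Ylva 3/100

Eirik, as surviving spouse, takes 2/5.
The remaining 3/5 passes to Dagny's descendants per stirpes.
The 3/5 is divided into 5 equal shares of 3/25 among Hallvard, Kolbein, Asgeir, Trygve, Solveig.
Hallvard is living and takes 3/25.
Kolbein is living and takes 3/25.
Asgeir predeceased; the 3/25 allotted to Asgeir's branch passes to Asgeir's issue by representation.
The 3/25 is divided into 3 equal shares of 1/25 among Ingeborg, Jorunn, Njord.
Ingeborg is living and takes 1/25.
Jorunn predeceased; the 1/25 allotted to Jorunn's branch passes to Jorunn's issue by representation.
The 1/25 is divided into 2 equal shares of 1/50 among Tove, Ragna.
Tove is living and takes 1/50.
Ragna is living and takes 1/50.
Njord is living and takes 1/25.
Trygve is living and takes 3/25.
Solveig predeceased; the 3/25 allotted to Solveig's branch passes to Solveig's issue by representation.
The 3/25 is divided into 4 equal shares of 3/100 among Hakon, Brynja, Ylva, Frida.
Hakon is living and takes 3/100.
Brynja is living and takes 3/100.
Ylva is living and takes 3/100.
Frida is living and takes 3/100.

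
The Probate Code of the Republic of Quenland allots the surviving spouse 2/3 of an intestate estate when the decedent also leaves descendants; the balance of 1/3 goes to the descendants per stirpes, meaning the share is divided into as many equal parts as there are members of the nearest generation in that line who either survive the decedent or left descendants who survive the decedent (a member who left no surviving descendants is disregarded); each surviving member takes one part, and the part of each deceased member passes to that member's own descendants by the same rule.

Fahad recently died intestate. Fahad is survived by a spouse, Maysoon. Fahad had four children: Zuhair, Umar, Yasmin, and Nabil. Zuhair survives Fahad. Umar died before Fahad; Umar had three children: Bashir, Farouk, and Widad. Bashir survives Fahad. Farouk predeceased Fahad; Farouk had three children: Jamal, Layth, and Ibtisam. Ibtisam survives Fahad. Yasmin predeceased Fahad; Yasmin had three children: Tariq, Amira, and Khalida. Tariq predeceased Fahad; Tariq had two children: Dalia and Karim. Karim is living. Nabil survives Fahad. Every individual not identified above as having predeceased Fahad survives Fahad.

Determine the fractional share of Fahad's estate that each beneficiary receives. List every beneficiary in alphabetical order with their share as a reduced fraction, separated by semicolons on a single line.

Amira 1/36; Bashir 1/36; Dalia 1/72; Ibtisam 1/108; Jamal 1/108; Karim 1/72; Khalida 1/36; Layth 1/108; Maysoon 2/3; Nabil 1/12; Widad 1/36; Zuhair 1/12

Maysoon, as surviving spouse, takes 2/3.
The remaining 1/3 passes to Fahad's descendants per stirpes.
The 1/3 is divided into 4 equal shares of 1/12 among Zuhair, Umar, Yasmin, Nabil.
Zuhair is living and takes 1/12.
Umar predeceased; the 1/12 allotted to Umar's branch passes to Umar's issue by representation.
The 1/12 is divided into 3 equal shares of 1/36 among Bashir, Farouk, Widad.
Bashir is living and takes 1/36.
Farouk predeceased; the 1/36 allotted to Farouk's branch passes to Farouk's issue by representation.
The 1/36 is divided into 3 equal shares of 1/108 among Jamal, Layth, Ibtisam.
Jamal is living and takes 1/108.
Layth is living and takes 1/108.
Ibtisam is living and takes 1/108.
Widad is living and takes 1/36.
Yasmin predeceased; the 1/12 allotted to Yasmin's branch passes to Yasmin's issue by representation.
The 1/12 is divided into 3 equal shares of 1/36 among Tariq, Amira, Khalida.
Tariq predeceased; the 1/36 allotted to Tariq's branch passes to Tariq's issue by representation.
The 1/36 is divided into 2 equal shares of 1/72 among Dalia, Karim.
Dalia is living and takes 1/72.
Karim is living and takes 1/72.
Amira is living and takes 1/36.
Khalida is living and takes 1/36.
Nabil is living and takes 1/12.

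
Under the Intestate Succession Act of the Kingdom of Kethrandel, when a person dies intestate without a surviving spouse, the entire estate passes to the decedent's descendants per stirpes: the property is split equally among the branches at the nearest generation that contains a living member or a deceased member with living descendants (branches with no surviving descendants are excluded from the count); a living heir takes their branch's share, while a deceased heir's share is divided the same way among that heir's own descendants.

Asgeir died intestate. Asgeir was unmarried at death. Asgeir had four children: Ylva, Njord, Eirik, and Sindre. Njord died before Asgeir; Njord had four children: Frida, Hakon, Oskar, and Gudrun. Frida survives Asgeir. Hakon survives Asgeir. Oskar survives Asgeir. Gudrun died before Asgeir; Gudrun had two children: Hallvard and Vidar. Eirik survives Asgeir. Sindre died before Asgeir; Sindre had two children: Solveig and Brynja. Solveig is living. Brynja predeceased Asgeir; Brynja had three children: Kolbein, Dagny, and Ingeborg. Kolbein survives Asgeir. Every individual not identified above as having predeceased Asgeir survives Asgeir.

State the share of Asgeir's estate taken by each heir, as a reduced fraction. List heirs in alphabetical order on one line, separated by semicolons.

There is no surviving spouse, so the entire estate passes to Asgeir's descendants per stirpes.
The estate is divided into 4 equal shares of 1/4 among Ylva, Njord, Eirik, Sindre.
Ylva is living and takes 1/4.
Njord predeceased; the 1/4 allotted to Njord's branch passes to Njord's issue by representation.
The 1/4 is divided into 4 equal shares of 1/16 among Frida, Hakon, Oskar, Gudrun.
Frida is living and takes 1/16.
Hakon is living and takes 1/16.
Oskar is living and takes 1/16.
Gudrun predeceased; the 1/16 allotted to Gudrun's branch passes to Gudrun's issue by representation.
The 1/16 is divided into 2 equal shares of 1/32 among Hallvard, Vidar.
Hallvard is living and takes 1/32.
Vidar is living and takes 1/32.
Eirik is living and takes 1/4.
Sindre predeceased; the 1/4 allotted to Sindre's branch passes to Sindre's issue by representation.
The 1/4 is divided into 2 equal shares of 1/8 among Solveig, Brynja.
Solveig is living and takes 1/8.
Brynja predeceased; the 1/8 allotted to Brynja's branch passes to Brynja's issue by representation.
The 1/8 is divided into 3 equal shares of 1/24 among Kolbein, Dagny, Ingeborg.
Kolbein is living and takes 1/24.
Dagny is living and takes 1/24.
Ingeborg is living and takes 1/24.

Dagny 1/24; Eirik 1/4; Frida 1/16; Hakon 1/16; Hallvard 1/32; Ingeborg 1/24; Kolbein 1/24; Oskar 1/16; Solveig 1/8; Vidar 1/32; Ylva 1/4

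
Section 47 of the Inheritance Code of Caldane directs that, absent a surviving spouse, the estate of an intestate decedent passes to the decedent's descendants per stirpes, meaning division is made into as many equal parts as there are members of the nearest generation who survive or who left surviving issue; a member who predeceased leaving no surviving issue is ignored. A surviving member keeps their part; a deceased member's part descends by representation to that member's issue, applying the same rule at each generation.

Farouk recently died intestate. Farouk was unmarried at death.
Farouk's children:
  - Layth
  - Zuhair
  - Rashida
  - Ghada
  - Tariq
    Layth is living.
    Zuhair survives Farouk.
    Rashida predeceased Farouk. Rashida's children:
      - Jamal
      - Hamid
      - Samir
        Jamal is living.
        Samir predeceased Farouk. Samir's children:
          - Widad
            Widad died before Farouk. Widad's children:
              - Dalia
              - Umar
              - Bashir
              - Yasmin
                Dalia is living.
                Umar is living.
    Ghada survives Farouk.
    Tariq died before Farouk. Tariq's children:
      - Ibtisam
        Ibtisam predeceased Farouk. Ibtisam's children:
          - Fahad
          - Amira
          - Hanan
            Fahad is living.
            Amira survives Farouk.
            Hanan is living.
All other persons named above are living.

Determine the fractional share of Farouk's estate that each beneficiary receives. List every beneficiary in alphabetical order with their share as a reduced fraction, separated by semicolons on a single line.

Amira 1/15; Bashir 1/60; Dalia 1/60; Fahad 1/15; Ghada 1/5; Hamid 1/15; Hanan 1/15; Jamal 1/15; Layth 1/5; Umar 1/60; Yasmin 1/60; Zuhair 1/5

There is no surviving spouse, so the entire estate passes to Farouk's descendants per stirpes.
The estate is divided into 5 equal shares of 1/5 among Layth, Zuhair, Rashida, Ghada, Tariq.
Layth is living and takes 1/5.
Zuhair is living and takes 1/5.
Rashida predeceased; the 1/5 allotted to Rashida's branch passes to Rashida's issue by representation.
The 1/5 is divided into 3 equal shares of 1/15 among Jamal, Hamid, Samir.
Jamal is living and takes 1/15.
Hamid is living and takes 1/15.
Samir predeceased; the 1/15 allotted to Samir's branch passes to Samir's issue by representation.
Widad's line is the sole branch at this level, so the full 1/15 passes to Widad's issue by representation.
The 1/15 is divided into 4 equal shares of 1/60 among Dalia, Umar, Bashir, Yasmin.
Dalia is living and takes 1/60.
Umar is living and takes 1/60.
Bashir is living and takes 1/60.
Yasmin is living and takes 1/60.
Ghada is living and takes 1/5.
Tariq predeceased; the 1/5 allotted to Tariq's branch passes to Tariq's issue by representation.
Ibtisam's line is the sole branch at this level, so the full 1/5 passes to Ibtisam's issue by representation.
The 1/5 is divided into 3 equal shares of 1/15 among Fahad, Amira, Hanan.
Fahad is living and takes 1/15.
Amira is living and takes 1/15.
Hanan is living and takes 1/15.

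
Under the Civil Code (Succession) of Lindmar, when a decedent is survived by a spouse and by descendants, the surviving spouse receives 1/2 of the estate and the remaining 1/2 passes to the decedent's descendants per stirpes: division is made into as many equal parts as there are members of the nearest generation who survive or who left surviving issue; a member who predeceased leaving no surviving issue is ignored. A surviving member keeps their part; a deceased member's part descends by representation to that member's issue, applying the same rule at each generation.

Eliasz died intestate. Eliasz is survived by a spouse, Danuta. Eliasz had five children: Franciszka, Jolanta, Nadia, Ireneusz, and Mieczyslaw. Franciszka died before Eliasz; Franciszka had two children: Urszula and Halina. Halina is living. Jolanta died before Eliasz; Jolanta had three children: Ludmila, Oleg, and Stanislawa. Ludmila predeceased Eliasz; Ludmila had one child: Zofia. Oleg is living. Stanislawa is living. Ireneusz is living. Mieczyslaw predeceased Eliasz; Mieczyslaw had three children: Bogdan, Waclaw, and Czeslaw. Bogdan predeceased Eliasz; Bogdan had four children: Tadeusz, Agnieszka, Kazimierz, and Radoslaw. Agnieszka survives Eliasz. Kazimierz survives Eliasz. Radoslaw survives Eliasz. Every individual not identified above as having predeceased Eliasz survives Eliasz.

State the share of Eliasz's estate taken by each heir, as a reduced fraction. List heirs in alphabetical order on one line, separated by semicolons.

Danuta, as surviving spouse, takes 1/2.
The remaining 1/2 passes to Eliasz's descendants per stirpes.
The 1/2 is divided into 5 equal shares of 1/10 among Franciszka, Jolanta, Nadia, Ireneusz, Mieczyslaw.
Franciszka predeceased; the 1/10 allotted to Franciszka's branch passes to Franciszka's issue by representation.
The 1/10 is divided into 2 equal shares of 1/20 among Urszula, Halina.
Urszula is living and takes 1/20.
Halina is living and takes 1/20.
Jolanta predeceased; the 1/10 allotted to Jolanta's branch passes to Jolanta's issue by representation.
The 1/10 is divided into 3 equal shares of 1/30 among Ludmila, Oleg, Stanislawa.
Ludmila predeceased; the 1/30 allotted to Ludmila's branch passes to Ludmila's issue by representation.
Zofia is the sole taker at this level and receives the full 1/30.
Oleg is living and takes 1/30.
Stanislawa is living and takes 1/30.
Nadia is living and takes 1/10.
Ireneusz is living and takes 1/10.
Mieczyslaw predeceased; the 1/10 allotted to Mieczyslaw's branch passes to Mieczyslaw's issue by representation.
The 1/10 is divided into 3 equal shares of 1/30 among Bogdan, Waclaw, Czeslaw.
Bogdan predeceased; the 1/30 allotted to Bogdan's branch passes to Bogdan's issue by representation.
The 1/30 is divided into 4 equal shares of 1/120 among Tadeusz, Agnieszka, Kazimierz, Radoslaw.
Tadeusz is living and takes 1/120.
Agnieszka is living and takes 1/120.
Kazimierz is living and takes 1/120.
Radoslaw is living and takes 1/120.
Waclaw is living and takes 1/30.
Czeslaw is living and takes 1/30.

Agnieszka 1/120; Czeslaw 1/30; Danuta 1/2; Halina 1/20; Ireneusz 1/10; Kazimierz 1/120; Nadia 1/10; Oleg 1/30; Radoslaw 1/120; Stanislawa 1/30; Tadeusz 1/120; Urszula 1/20; Waclaw 1/30; Zofia 1/30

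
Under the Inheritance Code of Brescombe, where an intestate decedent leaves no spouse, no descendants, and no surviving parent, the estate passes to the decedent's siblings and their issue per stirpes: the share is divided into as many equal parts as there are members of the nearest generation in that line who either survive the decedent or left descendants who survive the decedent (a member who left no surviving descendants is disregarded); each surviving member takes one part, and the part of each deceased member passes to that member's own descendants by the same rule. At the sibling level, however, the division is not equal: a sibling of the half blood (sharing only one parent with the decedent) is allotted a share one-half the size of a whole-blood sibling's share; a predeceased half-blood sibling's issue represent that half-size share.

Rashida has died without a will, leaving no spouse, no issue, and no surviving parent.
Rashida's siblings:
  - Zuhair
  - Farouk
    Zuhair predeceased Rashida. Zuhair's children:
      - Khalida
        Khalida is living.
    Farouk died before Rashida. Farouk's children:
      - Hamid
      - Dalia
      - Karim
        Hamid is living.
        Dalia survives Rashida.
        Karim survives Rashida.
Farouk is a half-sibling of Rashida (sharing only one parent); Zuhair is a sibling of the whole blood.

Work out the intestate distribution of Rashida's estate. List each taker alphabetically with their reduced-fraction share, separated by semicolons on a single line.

No spouse, descendants, or parent survives, so the estate passes to Rashida's siblings per stirpes.
Half-blood siblings count for one-half the weight of whole-blood siblings at the initial division.
Dividing 1 in proportion to weights (total weight 3/2): Zuhair (weight 1) → 2/3; Farouk (weight 1/2) → 1/3.
Zuhair predeceased; the 2/3 allotted to Zuhair's branch passes to Zuhair's issue by representation.
Khalida is the sole taker at this level and receives the full 2/3.
Farouk predeceased; the 1/3 allotted to Farouk's branch passes to Farouk's issue by representation.
The 1/3 is divided into 3 equal shares of 1/9 among Hamid, Dalia, Karim.
Hamid is living and takes 1/9.
Dalia is living and takes 1/9.
Karim is living and takes 1/9.

Dalia 1/9; Hamid 1/9; Karim 1/9; Khalida 2/3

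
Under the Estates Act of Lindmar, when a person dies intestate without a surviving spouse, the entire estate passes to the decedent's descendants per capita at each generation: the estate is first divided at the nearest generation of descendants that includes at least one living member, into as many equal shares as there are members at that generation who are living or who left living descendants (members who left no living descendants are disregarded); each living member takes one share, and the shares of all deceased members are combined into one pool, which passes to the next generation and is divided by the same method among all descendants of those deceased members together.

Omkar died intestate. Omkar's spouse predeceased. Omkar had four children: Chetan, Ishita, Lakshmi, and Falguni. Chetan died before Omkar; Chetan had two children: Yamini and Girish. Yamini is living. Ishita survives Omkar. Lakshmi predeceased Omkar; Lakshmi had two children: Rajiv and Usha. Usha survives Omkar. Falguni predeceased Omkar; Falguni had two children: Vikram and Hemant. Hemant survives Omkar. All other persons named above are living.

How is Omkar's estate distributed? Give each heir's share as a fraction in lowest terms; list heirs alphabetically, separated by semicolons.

There is no surviving spouse, so the entire estate passes to Omkar's descendants per capita at each generation.
At generation 1 (Chetan, Ishita, Lakshmi, Falguni) there are 4 shares of (1)/4 = 1/4 each.
Living: Ishita — each takes 1/4.
Deceased: Chetan, Lakshmi, and Falguni. Their combined 3/4 is pooled and carried to generation 2.
At generation 2 (Yamini, Girish, Rajiv, Usha, Vikram, Hemant) there are 6 shares of (3/4)/6 = 1/8 each.
Living: Yamini, Girish, Rajiv, Usha, Vikram, and Hemant — each takes 1/8.

Girish 1/8; Hemant 1/8; Ishita 1/4; Rajiv 1/8; Usha 1/8; Vikram 1/8; Yamini 1/8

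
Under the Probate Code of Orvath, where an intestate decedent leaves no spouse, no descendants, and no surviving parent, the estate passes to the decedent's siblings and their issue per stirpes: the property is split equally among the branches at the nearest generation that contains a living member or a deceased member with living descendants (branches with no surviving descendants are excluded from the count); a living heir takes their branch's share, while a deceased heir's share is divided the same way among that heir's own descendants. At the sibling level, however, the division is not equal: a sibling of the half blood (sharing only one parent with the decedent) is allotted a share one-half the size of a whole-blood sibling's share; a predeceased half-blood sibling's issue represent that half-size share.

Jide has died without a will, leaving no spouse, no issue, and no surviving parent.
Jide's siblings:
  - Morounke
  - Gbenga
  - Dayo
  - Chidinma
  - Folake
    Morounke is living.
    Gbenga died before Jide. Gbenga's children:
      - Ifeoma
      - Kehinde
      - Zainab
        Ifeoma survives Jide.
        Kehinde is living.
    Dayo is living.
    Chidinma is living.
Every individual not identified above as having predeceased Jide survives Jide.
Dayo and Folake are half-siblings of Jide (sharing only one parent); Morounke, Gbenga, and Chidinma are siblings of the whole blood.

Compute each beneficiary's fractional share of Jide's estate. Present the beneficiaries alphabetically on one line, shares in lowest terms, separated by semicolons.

No spouse, descendants, or parent survives, so the estate passes to Jide's siblings per stirpes.
Half-blood siblings count for one-half the weight of whole-blood siblings at the initial division.
Dividing 1 in proportion to weights (total weight 4): Morounke (weight 1) → 1/4; Gbenga (weight 1) → 1/4; Dayo (weight 1/2) → 1/8; Chidinma (weight 1) → 1/4; Folake (weight 1/2) → 1/8.
Morounke is living and takes 1/4.
Gbenga predeceased; the 1/4 allotted to Gbenga's branch passes to Gbenga's issue by representation.
The 1/4 is divided into 3 equal shares of 1/12 among Ifeoma, Kehinde, Zainab.
Ifeoma is living and takes 1/12.
Kehinde is living and takes 1/12.
Zainab is living and takes 1/12.
Dayo is living and takes 1/8.
Chidinma is living and takes 1/4.
Folake is living and takes 1/8.

Chidinma 1/4; Dayo 1/8; Folake 1/8; Ifeoma 1/12; Kehinde 1/12; Morounke 1/4; Zainab 1/12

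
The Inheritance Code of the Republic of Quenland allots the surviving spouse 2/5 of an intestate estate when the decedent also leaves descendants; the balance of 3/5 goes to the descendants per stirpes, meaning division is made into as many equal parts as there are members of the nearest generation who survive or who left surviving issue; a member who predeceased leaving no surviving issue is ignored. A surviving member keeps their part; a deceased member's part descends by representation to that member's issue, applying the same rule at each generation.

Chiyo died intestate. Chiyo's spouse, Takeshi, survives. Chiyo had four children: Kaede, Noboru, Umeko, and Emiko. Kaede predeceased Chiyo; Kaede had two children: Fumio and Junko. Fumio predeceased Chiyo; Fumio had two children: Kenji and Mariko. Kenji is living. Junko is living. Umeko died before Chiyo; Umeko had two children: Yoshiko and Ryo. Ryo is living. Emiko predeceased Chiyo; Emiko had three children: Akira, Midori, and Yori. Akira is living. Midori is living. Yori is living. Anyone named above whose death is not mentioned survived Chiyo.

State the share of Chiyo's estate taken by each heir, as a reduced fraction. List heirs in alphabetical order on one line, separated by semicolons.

Akira 1/20; Junko 3/40; Kenji 3/80; Mariko 3/80; Midori 1/20; Noboru 3/20; Ryo 3/40; Takeshi 2/5; Yori 1/20; Yoshiko 3/40

Takeshi, as surviving spouse, takes 2/5.
The remaining 3/5 passes to Chiyo's descendants per stirpes.
The 3/5 is divided into 4 equal shares of 3/20 among Kaede, Noboru, Umeko, Emiko.
Kaede predeceased; the 3/20 allotted to Kaede's branch passes to Kaede's issue by representation.
The 3/20 is divided into 2 equal shares of 3/40 among Fumio, Junko.
Fumio predeceased; the 3/40 allotted to Fumio's branch passes to Fumio's issue by representation.
The 3/40 is divided into 2 equal shares of 3/80 among Kenji, Mariko.
Kenji is living and takes 3/80.
Mariko is living and takes 3/80.
Junko is living and takes 3/40.
Noboru is living and takes 3/20.
Umeko predeceased; the 3/20 allotted to Umeko's branch passes to Umeko's issue by representation.
The 3/20 is divided into 2 equal shares of 3/40 among Yoshiko, Ryo.
Yoshiko is living and takes 3/40.
Ryo is living and takes 3/40.
Emiko predeceased; the 3/20 allotted to Emiko's branch passes to Emiko's issue by representation.
The 3/20 is divided into 3 equal shares of 1/20 among Akira, Midori, Yori.
Akira is living and takes 1/20.
Midori is living and takes 1/20.
Yori is living and takes 1/20.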